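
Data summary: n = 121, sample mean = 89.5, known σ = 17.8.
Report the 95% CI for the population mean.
(86.33, 92.67)

z-interval (σ known):
z* = 1.960 for 95% confidence

Margin of error = z* · σ/√n = 1.960 · 17.8/√121 = 3.17

CI: (89.5 - 3.17, 89.5 + 3.17) = (86.33, 92.67)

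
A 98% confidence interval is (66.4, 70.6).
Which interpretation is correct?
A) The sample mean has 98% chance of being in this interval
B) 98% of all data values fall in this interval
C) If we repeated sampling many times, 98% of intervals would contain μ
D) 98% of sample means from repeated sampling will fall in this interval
C

A) Wrong — x̄ is observed and sits in the interval by construction.
B) Wrong — a CI is about the parameter μ, not individual data values.
C) Correct — this is the frequentist long-run coverage interpretation.
D) Wrong — coverage applies to intervals containing μ, not to future x̄ values.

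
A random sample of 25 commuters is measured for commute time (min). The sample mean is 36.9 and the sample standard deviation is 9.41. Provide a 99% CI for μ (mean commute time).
(31.64, 42.16)

t-interval (σ unknown):
df = n - 1 = 24
t* = 2.797 for 99% confidence

Margin of error = t* · s/√n = 2.797 · 9.41/√25 = 5.26

CI: (31.64, 42.16)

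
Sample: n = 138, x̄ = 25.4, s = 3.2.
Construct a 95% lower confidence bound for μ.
μ ≥ 24.95

Lower bound (one-sided):
t* = 1.656 (one-sided for 95%)
Lower bound = x̄ - t* · s/√n = 25.4 - 1.656 · 3.2/√138 = 24.95

We are 95% confident that μ ≥ 24.95.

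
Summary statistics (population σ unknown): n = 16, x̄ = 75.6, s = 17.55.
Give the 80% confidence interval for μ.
(69.72, 81.48)

t-interval (σ unknown):
df = n - 1 = 15
t* = 1.341 for 80% confidence

Margin of error = t* · s/√n = 1.341 · 17.55/√16 = 5.88

CI: (69.72, 81.48)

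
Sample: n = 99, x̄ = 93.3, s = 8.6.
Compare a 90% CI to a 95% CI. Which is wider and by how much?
95% CI is wider by 0.56

df = 98
90% CI: t* = 1.661, (91.86, 94.74), width = 2 · t* · s/√n = 2.87
95% CI: t* = 1.984, (91.59, 95.01), width = 2 · t* · s/√n = 3.43

The 95% CI is wider by 3.43 - 2.87 = 0.56.
Higher confidence requires a wider interval.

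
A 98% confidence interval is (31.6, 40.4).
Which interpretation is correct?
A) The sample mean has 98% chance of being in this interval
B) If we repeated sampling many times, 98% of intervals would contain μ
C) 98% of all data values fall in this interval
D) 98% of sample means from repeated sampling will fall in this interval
B

A) Wrong — x̄ is observed and sits in the interval by construction.
B) Correct — this is the frequentist long-run coverage interpretation.
C) Wrong — a CI is about the parameter μ, not individual data values.
D) Wrong — coverage applies to intervals containing μ, not to future x̄ values.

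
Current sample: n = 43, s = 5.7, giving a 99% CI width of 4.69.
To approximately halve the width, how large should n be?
n ≈ 172

CI width ∝ 1/√n
To reduce width by factor 2, need √n to grow by 2 → need 2² = 4 times as many samples.

Current: n = 43, width = 4.69
New: n = 172, width ≈ 2.26

Width reduced by factor of 4.69/2.26 = 2.08.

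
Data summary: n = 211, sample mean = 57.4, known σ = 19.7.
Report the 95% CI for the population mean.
(54.74, 60.06)

z-interval (σ known):
z* = 1.960 for 95% confidence

Margin of error = z* · σ/√n = 1.960 · 19.7/√211 = 2.66

CI: (57.4 - 2.66, 57.4 + 2.66) = (54.74, 60.06)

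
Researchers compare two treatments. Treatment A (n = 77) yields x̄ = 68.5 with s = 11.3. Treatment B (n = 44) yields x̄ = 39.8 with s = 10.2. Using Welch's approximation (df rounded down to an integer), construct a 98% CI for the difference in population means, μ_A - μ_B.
(23.96, 33.44)

Difference: x̄₁ - x̄₂ = 28.70
SE = √(s₁²/n₁ + s₂²/n₂) = √(11.3²/77 + 10.2²/44) = 2.0057
df = 97.37 → 97 (Welch–Satterthwaite, rounded down)
t* = 2.365

CI: 28.70 ± 2.365 · 2.0057 = 28.70 ± 4.74 = (23.96, 33.44)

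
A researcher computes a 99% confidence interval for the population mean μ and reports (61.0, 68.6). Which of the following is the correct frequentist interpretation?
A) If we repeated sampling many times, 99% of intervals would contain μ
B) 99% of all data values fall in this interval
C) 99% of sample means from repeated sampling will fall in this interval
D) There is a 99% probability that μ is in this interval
A

A) Correct — this is the frequentist long-run coverage interpretation.
B) Wrong — a CI is about the parameter μ, not individual data values.
C) Wrong — coverage applies to intervals containing μ, not to future x̄ values.
D) Wrong — μ is fixed; the randomness lives in the interval, not in μ.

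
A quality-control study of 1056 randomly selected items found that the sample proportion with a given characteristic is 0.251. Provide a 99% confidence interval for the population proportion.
(0.217, 0.285)

Proportion CI:
SE = √(p̂(1-p̂)/n) = √(0.251 · 0.749 / 1056) = 0.01334

z* = 2.576
Margin = z* · SE = 2.576 · 0.01334 = 0.0344

CI: 0.251 ± 0.0344 = (0.217, 0.285)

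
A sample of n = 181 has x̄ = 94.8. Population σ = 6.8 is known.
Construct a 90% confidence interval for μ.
(93.97, 95.63)

z-interval (σ known):
z* = 1.645 for 90% confidence

Margin of error = z* · σ/√n = 1.645 · 6.8/√181 = 0.83

CI: (94.8 - 0.83, 94.8 + 0.83) = (93.97, 95.63)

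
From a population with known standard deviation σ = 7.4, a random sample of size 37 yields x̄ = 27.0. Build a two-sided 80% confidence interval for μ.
(25.44, 28.56)

z-interval (σ known):
z* = 1.282 for 80% confidence

Margin of error = z* · σ/√n = 1.282 · 7.4/√37 = 1.56

CI: (27.0 - 1.56, 27.0 + 1.56) = (25.44, 28.56)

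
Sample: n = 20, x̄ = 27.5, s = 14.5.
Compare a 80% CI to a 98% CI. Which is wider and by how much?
98% CI is wider by 7.85

df = 19
80% CI: t* = 1.328, (23.19, 31.81), width = 2 · t* · s/√n = 8.61
98% CI: t* = 2.539, (19.27, 35.73), width = 2 · t* · s/√n = 16.46

The 98% CI is wider by 16.46 - 8.61 = 7.85.
Higher confidence requires a wider interval.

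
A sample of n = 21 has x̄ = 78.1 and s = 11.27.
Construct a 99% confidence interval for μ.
(71.10, 85.10)

t-interval (σ unknown):
df = n - 1 = 20
t* = 2.845 for 99% confidence

Margin of error = t* · s/√n = 2.845 · 11.27/√21 = 7.00

CI: (71.10, 85.10)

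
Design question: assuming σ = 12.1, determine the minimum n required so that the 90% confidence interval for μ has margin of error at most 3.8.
n ≥ 28

For margin E ≤ 3.8:
n ≥ (z* · σ / E)²
n ≥ (1.645 · 12.1 / 3.8)²
n ≥ 27.44

Minimum n = 28 (rounding up)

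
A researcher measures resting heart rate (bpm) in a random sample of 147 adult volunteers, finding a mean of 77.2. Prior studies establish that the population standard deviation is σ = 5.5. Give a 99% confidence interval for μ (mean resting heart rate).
(76.03, 78.37)

z-interval (σ known):
z* = 2.576 for 99% confidence

Margin of error = z* · σ/√n = 2.576 · 5.5/√147 = 1.17

CI: (77.2 - 1.17, 77.2 + 1.17) = (76.03, 78.37)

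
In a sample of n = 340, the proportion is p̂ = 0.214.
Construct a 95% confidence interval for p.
(0.170, 0.258)

Proportion CI:
SE = √(p̂(1-p̂)/n) = √(0.214 · 0.786 / 340) = 0.02224

z* = 1.960
Margin = z* · SE = 1.960 · 0.02224 = 0.0436

CI: 0.214 ± 0.0436 = (0.170, 0.258)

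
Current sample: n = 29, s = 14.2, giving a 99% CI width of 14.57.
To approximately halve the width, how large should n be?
n ≈ 116

CI width ∝ 1/√n
To reduce width by factor 2, need √n to grow by 2 → need 2² = 4 times as many samples.

Current: n = 29, width = 14.57
New: n = 116, width ≈ 6.91

Width reduced by factor of 14.57/6.91 = 2.11.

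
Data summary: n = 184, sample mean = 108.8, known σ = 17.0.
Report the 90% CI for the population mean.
(106.74, 110.86)

z-interval (σ known):
z* = 1.645 for 90% confidence

Margin of error = z* · σ/√n = 1.645 · 17.0/√184 = 2.06

CI: (108.8 - 2.06, 108.8 + 2.06) = (106.74, 110.86)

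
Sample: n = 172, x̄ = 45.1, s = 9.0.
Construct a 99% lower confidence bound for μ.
μ ≥ 43.49

Lower bound (one-sided):
t* = 2.348 (one-sided for 99%)
Lower bound = x̄ - t* · s/√n = 45.1 - 2.348 · 9.0/√172 = 43.49

We are 99% confident that μ ≥ 43.49.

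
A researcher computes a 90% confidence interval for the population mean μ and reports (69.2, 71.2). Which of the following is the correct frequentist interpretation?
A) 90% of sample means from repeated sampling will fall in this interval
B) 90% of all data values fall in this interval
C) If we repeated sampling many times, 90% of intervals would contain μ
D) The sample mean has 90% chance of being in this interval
C

A) Wrong — coverage applies to intervals containing μ, not to future x̄ values.
B) Wrong — a CI is about the parameter μ, not individual data values.
C) Correct — this is the frequentist long-run coverage interpretation.
D) Wrong — x̄ is observed and sits in the interval by construction.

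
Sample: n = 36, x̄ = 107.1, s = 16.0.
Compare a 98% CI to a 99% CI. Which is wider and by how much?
99% CI is wider by 1.53

df = 35
98% CI: t* = 2.438, (100.60, 113.60), width = 2 · t* · s/√n = 13.00
99% CI: t* = 2.724, (99.84, 114.36), width = 2 · t* · s/√n = 14.53

The 99% CI is wider by 14.53 - 13.00 = 1.53.
Higher confidence requires a wider interval.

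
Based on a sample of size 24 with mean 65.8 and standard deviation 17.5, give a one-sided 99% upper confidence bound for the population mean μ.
μ ≤ 74.73

Upper bound (one-sided):
t* = 2.500 (one-sided for 99%)
Upper bound = x̄ + t* · s/√n = 65.8 + 2.500 · 17.5/√24 = 74.73

We are 99% confident that μ ≤ 74.73.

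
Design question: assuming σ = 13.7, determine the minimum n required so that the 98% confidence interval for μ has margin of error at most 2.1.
n ≥ 231

For margin E ≤ 2.1:
n ≥ (z* · σ / E)²
n ≥ (2.326 · 13.7 / 2.1)²
n ≥ 230.26

Minimum n = 231 (rounding up)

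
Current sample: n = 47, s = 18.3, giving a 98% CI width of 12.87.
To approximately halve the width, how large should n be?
n ≈ 188

CI width ∝ 1/√n
To reduce width by factor 2, need √n to grow by 2 → need 2² = 4 times as many samples.

Current: n = 47, width = 12.87
New: n = 188, width ≈ 6.26

Width reduced by factor of 12.87/6.26 = 2.06.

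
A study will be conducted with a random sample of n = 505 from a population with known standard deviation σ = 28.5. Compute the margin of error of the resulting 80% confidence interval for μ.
Margin of error = 1.63

Margin of error = z* · σ/√n
= 1.282 · 28.5/√505
= 1.282 · 28.5/22.4722
= 1.63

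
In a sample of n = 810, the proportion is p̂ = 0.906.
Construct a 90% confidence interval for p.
(0.889, 0.923)

Proportion CI:
SE = √(p̂(1-p̂)/n) = √(0.906 · 0.094 / 810) = 0.01025

z* = 1.645
Margin = z* · SE = 1.645 · 0.01025 = 0.0169

CI: 0.906 ± 0.0169 = (0.889, 0.923)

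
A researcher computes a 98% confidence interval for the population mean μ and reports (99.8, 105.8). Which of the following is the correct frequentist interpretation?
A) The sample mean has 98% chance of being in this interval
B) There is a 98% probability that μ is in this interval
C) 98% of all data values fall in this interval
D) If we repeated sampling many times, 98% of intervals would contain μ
D

A) Wrong — x̄ is observed and sits in the interval by construction.
B) Wrong — μ is fixed; the randomness lives in the interval, not in μ.
C) Wrong — a CI is about the parameter μ, not individual data values.
D) Correct — this is the frequentist long-run coverage interpretation.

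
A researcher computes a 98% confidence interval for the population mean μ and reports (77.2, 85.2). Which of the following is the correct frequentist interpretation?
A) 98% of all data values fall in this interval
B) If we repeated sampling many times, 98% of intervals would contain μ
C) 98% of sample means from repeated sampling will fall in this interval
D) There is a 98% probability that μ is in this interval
B

A) Wrong — a CI is about the parameter μ, not individual data values.
B) Correct — this is the frequentist long-run coverage interpretation.
C) Wrong — coverage applies to intervals containing μ, not to future x̄ values.
D) Wrong — μ is fixed; the randomness lives in the interval, not in μ.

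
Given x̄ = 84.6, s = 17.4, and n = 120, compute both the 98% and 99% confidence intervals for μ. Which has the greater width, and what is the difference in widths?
99% CI is wider by 0.83

df = 119
98% CI: t* = 2.358, (80.85, 88.35), width = 2 · t* · s/√n = 7.49
99% CI: t* = 2.618, (80.44, 88.76), width = 2 · t* · s/√n = 8.32

The 99% CI is wider by 8.32 - 7.49 = 0.83.
Higher confidence requires a wider interval.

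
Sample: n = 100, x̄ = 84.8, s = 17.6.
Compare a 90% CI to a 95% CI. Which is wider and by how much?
95% CI is wider by 1.14

df = 99
90% CI: t* = 1.660, (81.88, 87.72), width = 2 · t* · s/√n = 5.84
95% CI: t* = 1.984, (81.31, 88.29), width = 2 · t* · s/√n = 6.98

The 95% CI is wider by 6.98 - 5.84 = 1.14.
Higher confidence requires a wider interval.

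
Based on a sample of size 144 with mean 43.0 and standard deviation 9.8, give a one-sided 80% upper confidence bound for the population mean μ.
μ ≤ 43.69

Upper bound (one-sided):
t* = 0.844 (one-sided for 80%)
Upper bound = x̄ + t* · s/√n = 43.0 + 0.844 · 9.8/√144 = 43.69

We are 80% confident that μ ≤ 43.69.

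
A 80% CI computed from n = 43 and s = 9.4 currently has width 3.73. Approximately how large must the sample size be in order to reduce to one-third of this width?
n ≈ 387

CI width ∝ 1/√n
To reduce width by factor 3, need √n to grow by 3 → need 3² = 9 times as many samples.

Current: n = 43, width = 3.73
New: n = 387, width ≈ 1.23

Width reduced by factor of 3.73/1.23 = 3.03.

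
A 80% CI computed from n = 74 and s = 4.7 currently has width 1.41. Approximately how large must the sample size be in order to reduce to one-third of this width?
n ≈ 666

CI width ∝ 1/√n
To reduce width by factor 3, need √n to grow by 3 → need 3² = 9 times as many samples.

Current: n = 74, width = 1.41
New: n = 666, width ≈ 0.47

Width reduced by factor of 1.41/0.47 = 3.00.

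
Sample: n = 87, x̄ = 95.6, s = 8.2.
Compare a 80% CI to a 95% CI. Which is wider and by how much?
95% CI is wider by 1.23

df = 86
80% CI: t* = 1.291, (94.47, 96.73), width = 2 · t* · s/√n = 2.27
95% CI: t* = 1.988, (93.85, 97.35), width = 2 · t* · s/√n = 3.50

The 95% CI is wider by 3.50 - 2.27 = 1.23.
Higher confidence requires a wider interval.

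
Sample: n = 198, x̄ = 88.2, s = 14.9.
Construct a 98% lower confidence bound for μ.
μ ≥ 86.01

Lower bound (one-sided):
t* = 2.067 (one-sided for 98%)
Lower bound = x̄ - t* · s/√n = 88.2 - 2.067 · 14.9/√198 = 86.01

We are 98% confident that μ ≥ 86.01.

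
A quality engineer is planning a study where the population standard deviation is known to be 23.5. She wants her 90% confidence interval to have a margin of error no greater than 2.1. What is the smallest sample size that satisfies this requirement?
n ≥ 339

For margin E ≤ 2.1:
n ≥ (z* · σ / E)²
n ≥ (1.645 · 23.5 / 2.1)²
n ≥ 338.87

Minimum n = 339 (rounding up)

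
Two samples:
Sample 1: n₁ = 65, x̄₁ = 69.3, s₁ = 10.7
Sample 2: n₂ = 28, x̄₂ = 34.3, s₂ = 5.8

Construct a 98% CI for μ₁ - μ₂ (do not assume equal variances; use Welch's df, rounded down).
(30.92, 39.08)

Difference: x̄₁ - x̄₂ = 35.00
SE = √(s₁²/n₁ + s₂²/n₂) = √(10.7²/65 + 5.8²/28) = 1.7213
df = 86.11 → 86 (Welch–Satterthwaite, rounded down)
t* = 2.370

CI: 35.00 ± 2.370 · 1.7213 = 35.00 ± 4.08 = (30.92, 39.08)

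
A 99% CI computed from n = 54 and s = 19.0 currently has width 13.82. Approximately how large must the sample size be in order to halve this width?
n ≈ 216

CI width ∝ 1/√n
To reduce width by factor 2, need √n to grow by 2 → need 2² = 4 times as many samples.

Current: n = 54, width = 13.82
New: n = 216, width ≈ 6.72

Width reduced by factor of 13.82/6.72 = 2.06.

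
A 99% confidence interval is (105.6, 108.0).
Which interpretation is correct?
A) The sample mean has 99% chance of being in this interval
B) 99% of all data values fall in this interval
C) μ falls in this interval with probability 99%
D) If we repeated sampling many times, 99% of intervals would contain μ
D

A) Wrong — x̄ is observed and sits in the interval by construction.
B) Wrong — a CI is about the parameter μ, not individual data values.
C) Wrong — μ is fixed; the randomness lives in the interval, not in μ.
D) Correct — this is the frequentist long-run coverage interpretation.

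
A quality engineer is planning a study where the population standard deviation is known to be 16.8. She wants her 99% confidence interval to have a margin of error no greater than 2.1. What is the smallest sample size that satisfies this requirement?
n ≥ 425

For margin E ≤ 2.1:
n ≥ (z* · σ / E)²
n ≥ (2.576 · 16.8 / 2.1)²
n ≥ 424.69

Minimum n = 425 (rounding up)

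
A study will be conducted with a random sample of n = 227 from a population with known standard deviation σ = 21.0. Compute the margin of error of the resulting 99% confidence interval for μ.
Margin of error = 3.59

Margin of error = z* · σ/√n
= 2.576 · 21.0/√227
= 2.576 · 21.0/15.0665
= 3.59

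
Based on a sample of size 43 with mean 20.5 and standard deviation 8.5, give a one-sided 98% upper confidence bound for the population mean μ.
μ ≤ 23.25

Upper bound (one-sided):
t* = 2.120 (one-sided for 98%)
Upper bound = x̄ + t* · s/√n = 20.5 + 2.120 · 8.5/√43 = 23.25

We are 98% confident that μ ≤ 23.25.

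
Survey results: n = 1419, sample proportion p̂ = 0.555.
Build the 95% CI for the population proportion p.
(0.529, 0.581)

Proportion CI:
SE = √(p̂(1-p̂)/n) = √(0.555 · 0.445 / 1419) = 0.01319

z* = 1.960
Margin = z* · SE = 1.960 · 0.01319 = 0.0259

CI: 0.555 ± 0.0259 = (0.529, 0.581)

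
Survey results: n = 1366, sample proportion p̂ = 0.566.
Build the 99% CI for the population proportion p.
(0.531, 0.601)

Proportion CI:
SE = √(p̂(1-p̂)/n) = √(0.566 · 0.434 / 1366) = 0.01341

z* = 2.576
Margin = z* · SE = 2.576 · 0.01341 = 0.0345

CI: 0.566 ± 0.0345 = (0.531, 0.601)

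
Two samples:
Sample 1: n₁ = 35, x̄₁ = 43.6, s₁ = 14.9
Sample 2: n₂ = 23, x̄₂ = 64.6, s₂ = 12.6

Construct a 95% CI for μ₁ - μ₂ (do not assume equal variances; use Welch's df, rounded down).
(-28.30, -13.70)

Difference: x̄₁ - x̄₂ = -21.00
SE = √(s₁²/n₁ + s₂²/n₂) = √(14.9²/35 + 12.6²/23) = 3.6395
df = 52.39 → 52 (Welch–Satterthwaite, rounded down)
t* = 2.007

CI: -21.00 ± 2.007 · 3.6395 = -21.00 ± 7.30 = (-28.30, -13.70)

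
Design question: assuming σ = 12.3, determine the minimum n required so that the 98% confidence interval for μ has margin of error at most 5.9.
n ≥ 24

For margin E ≤ 5.9:
n ≥ (z* · σ / E)²
n ≥ (2.326 · 12.3 / 5.9)²
n ≥ 23.51

Minimum n = 24 (rounding up)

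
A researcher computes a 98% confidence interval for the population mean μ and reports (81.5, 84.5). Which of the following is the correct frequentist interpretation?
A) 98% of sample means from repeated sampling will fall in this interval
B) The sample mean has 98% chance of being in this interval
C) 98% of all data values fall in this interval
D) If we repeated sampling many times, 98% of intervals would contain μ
D

A) Wrong — coverage applies to intervals containing μ, not to future x̄ values.
B) Wrong — x̄ is observed and sits in the interval by construction.
C) Wrong — a CI is about the parameter μ, not individual data values.
D) Correct — this is the frequentist long-run coverage interpretation.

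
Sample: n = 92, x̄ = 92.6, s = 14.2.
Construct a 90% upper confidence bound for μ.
μ ≤ 94.51

Upper bound (one-sided):
t* = 1.291 (one-sided for 90%)
Upper bound = x̄ + t* · s/√n = 92.6 + 1.291 · 14.2/√92 = 94.51

We are 90% confident that μ ≤ 94.51.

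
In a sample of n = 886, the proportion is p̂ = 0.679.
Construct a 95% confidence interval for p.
(0.648, 0.710)

Proportion CI:
SE = √(p̂(1-p̂)/n) = √(0.679 · 0.321 / 886) = 0.01568

z* = 1.960
Margin = z* · SE = 1.960 · 0.01568 = 0.0307

CI: 0.679 ± 0.0307 = (0.648, 0.710)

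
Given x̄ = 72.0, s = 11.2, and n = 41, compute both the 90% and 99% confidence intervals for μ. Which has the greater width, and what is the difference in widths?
99% CI is wider by 3.57

df = 40
90% CI: t* = 1.684, (69.05, 74.95), width = 2 · t* · s/√n = 5.89
99% CI: t* = 2.704, (67.27, 76.73), width = 2 · t* · s/√n = 9.46

The 99% CI is wider by 9.46 - 5.89 = 3.57.
Higher confidence requires a wider interval.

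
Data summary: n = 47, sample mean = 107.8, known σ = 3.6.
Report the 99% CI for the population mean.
(106.45, 109.15)

z-interval (σ known):
z* = 2.576 for 99% confidence

Margin of error = z* · σ/√n = 2.576 · 3.6/√47 = 1.35

CI: (107.8 - 1.35, 107.8 + 1.35) = (106.45, 109.15)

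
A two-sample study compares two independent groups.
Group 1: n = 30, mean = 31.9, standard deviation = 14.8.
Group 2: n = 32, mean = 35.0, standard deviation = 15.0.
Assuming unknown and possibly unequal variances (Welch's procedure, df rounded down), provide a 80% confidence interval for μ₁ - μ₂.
(-8.01, 1.81)

Difference: x̄₁ - x̄₂ = -3.10
SE = √(s₁²/n₁ + s₂²/n₂) = √(14.8²/30 + 15.0²/32) = 3.7858
df = 59.84 → 59 (Welch–Satterthwaite, rounded down)
t* = 1.296

CI: -3.10 ± 1.296 · 3.7858 = -3.10 ± 4.91 = (-8.01, 1.81)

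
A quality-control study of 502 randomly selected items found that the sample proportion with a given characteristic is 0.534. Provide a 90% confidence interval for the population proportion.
(0.497, 0.571)

Proportion CI:
SE = √(p̂(1-p̂)/n) = √(0.534 · 0.466 / 502) = 0.02226

z* = 1.645
Margin = z* · SE = 1.645 · 0.02226 = 0.0366

CI: 0.534 ± 0.0366 = (0.497, 0.571)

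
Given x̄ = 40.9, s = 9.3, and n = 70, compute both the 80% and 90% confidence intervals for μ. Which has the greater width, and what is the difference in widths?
90% CI is wider by 0.83

df = 69
80% CI: t* = 1.294, (39.46, 42.34), width = 2 · t* · s/√n = 2.88
90% CI: t* = 1.667, (39.05, 42.75), width = 2 · t* · s/√n = 3.71

The 90% CI is wider by 3.71 - 2.88 = 0.83.
Higher confidence requires a wider interval.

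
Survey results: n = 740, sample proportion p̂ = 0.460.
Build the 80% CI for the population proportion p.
(0.437, 0.483)

Proportion CI:
SE = √(p̂(1-p̂)/n) = √(0.460 · 0.540 / 740) = 0.01832

z* = 1.282
Margin = z* · SE = 1.282 · 0.01832 = 0.0235

CI: 0.460 ± 0.0235 = (0.437, 0.483)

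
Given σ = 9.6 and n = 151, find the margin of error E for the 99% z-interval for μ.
Margin of error = 2.01

Margin of error = z* · σ/√n
= 2.576 · 9.6/√151
= 2.576 · 9.6/12.2882
= 2.01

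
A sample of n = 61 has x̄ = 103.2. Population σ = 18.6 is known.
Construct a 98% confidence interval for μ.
(97.66, 108.74)

z-interval (σ known):
z* = 2.326 for 98% confidence

Margin of error = z* · σ/√n = 2.326 · 18.6/√61 = 5.54

CI: (103.2 - 5.54, 103.2 + 5.54) = (97.66, 108.74)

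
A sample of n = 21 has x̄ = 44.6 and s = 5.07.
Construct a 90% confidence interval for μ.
(42.69, 46.51)

t-interval (σ unknown):
df = n - 1 = 20
t* = 1.725 for 90% confidence

Margin of error = t* · s/√n = 1.725 · 5.07/√21 = 1.91

CI: (42.69, 46.51)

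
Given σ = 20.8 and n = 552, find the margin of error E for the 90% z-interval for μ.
Margin of error = 1.46

Margin of error = z* · σ/√n
= 1.645 · 20.8/√552
= 1.645 · 20.8/23.4947
= 1.46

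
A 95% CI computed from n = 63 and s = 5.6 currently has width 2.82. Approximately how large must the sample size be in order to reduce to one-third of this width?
n ≈ 567

CI width ∝ 1/√n
To reduce width by factor 3, need √n to grow by 3 → need 3² = 9 times as many samples.

Current: n = 63, width = 2.82
New: n = 567, width ≈ 0.92

Width reduced by factor of 2.82/0.92 = 3.07.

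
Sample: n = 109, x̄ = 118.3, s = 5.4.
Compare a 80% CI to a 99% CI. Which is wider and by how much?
99% CI is wider by 1.38

df = 108
80% CI: t* = 1.289, (117.63, 118.97), width = 2 · t* · s/√n = 1.33
99% CI: t* = 2.622, (116.94, 119.66), width = 2 · t* · s/√n = 2.71

The 99% CI is wider by 2.71 - 1.33 = 1.38.
Higher confidence requires a wider interval.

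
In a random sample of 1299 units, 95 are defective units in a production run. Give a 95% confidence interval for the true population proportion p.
(0.059, 0.087)

Proportion CI:
p̂ = 95/1299 = 0.07313
SE = √(p̂(1-p̂)/n) = √(0.07313 · 0.92687 / 1299) = 0.00722

z* = 1.960
Margin = z* · SE = 1.960 · 0.00722 = 0.0142

CI: 0.07313 ± 0.0142 = (0.059, 0.087)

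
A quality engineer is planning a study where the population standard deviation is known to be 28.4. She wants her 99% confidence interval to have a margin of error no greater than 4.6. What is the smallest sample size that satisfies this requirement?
n ≥ 253

For margin E ≤ 4.6:
n ≥ (z* · σ / E)²
n ≥ (2.576 · 28.4 / 4.6)²
n ≥ 252.94

Minimum n = 253 (rounding up)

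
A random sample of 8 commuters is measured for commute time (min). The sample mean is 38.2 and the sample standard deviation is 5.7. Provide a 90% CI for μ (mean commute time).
(34.38, 42.02)

t-interval (σ unknown):
df = n - 1 = 7
t* = 1.895 for 90% confidence

Margin of error = t* · s/√n = 1.895 · 5.7/√8 = 3.82

CI: (34.38, 42.02)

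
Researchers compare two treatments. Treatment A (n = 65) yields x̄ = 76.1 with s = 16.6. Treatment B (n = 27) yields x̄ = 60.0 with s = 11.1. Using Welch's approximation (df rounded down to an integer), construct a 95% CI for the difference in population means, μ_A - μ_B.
(10.18, 22.02)

Difference: x̄₁ - x̄₂ = 16.10
SE = √(s₁²/n₁ + s₂²/n₂) = √(16.6²/65 + 11.1²/27) = 2.9669
df = 71.63 → 71 (Welch–Satterthwaite, rounded down)
t* = 1.994

CI: 16.10 ± 1.994 · 2.9669 = 16.10 ± 5.92 = (10.18, 22.02)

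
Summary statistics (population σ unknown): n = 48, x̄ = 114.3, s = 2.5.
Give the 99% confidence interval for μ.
(113.33, 115.27)

t-interval (σ unknown):
df = n - 1 = 47
t* = 2.685 for 99% confidence

Margin of error = t* · s/√n = 2.685 · 2.5/√48 = 0.97

CI: (113.33, 115.27)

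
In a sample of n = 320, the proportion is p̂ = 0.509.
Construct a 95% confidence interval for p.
(0.454, 0.564)

Proportion CI:
SE = √(p̂(1-p̂)/n) = √(0.509 · 0.491 / 320) = 0.02795

z* = 1.960
Margin = z* · SE = 1.960 · 0.02795 = 0.0548

CI: 0.509 ± 0.0548 = (0.454, 0.564)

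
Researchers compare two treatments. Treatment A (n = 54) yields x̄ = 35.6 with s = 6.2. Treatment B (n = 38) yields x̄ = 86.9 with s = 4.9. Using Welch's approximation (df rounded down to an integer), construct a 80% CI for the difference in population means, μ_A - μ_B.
(-52.80, -49.80)

Difference: x̄₁ - x̄₂ = -51.30
SE = √(s₁²/n₁ + s₂²/n₂) = √(6.2²/54 + 4.9²/38) = 1.1592
df = 88.72 → 88 (Welch–Satterthwaite, rounded down)
t* = 1.291

CI: -51.30 ± 1.291 · 1.1592 = -51.30 ± 1.50 = (-52.80, -49.80)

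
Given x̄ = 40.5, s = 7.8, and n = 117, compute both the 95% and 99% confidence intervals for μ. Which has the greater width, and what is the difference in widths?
99% CI is wider by 0.92

df = 116
95% CI: t* = 1.981, (39.07, 41.93), width = 2 · t* · s/√n = 2.86
99% CI: t* = 2.619, (38.61, 42.39), width = 2 · t* · s/√n = 3.78

The 99% CI is wider by 3.78 - 2.86 = 0.92.
Higher confidence requires a wider interval.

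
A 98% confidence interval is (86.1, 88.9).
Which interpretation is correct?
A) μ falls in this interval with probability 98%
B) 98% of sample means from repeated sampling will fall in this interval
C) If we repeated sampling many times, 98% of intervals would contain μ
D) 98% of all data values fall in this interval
C

A) Wrong — μ is fixed; the randomness lives in the interval, not in μ.
B) Wrong — coverage applies to intervals containing μ, not to future x̄ values.
C) Correct — this is the frequentist long-run coverage interpretation.
D) Wrong — a CI is about the parameter μ, not individual data values.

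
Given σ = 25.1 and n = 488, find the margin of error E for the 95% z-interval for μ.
Margin of error = 2.23

Margin of error = z* · σ/√n
= 1.960 · 25.1/√488
= 1.960 · 25.1/22.0907
= 2.23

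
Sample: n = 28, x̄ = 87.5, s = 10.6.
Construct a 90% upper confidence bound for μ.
μ ≤ 90.13

Upper bound (one-sided):
t* = 1.314 (one-sided for 90%)
Upper bound = x̄ + t* · s/√n = 87.5 + 1.314 · 10.6/√28 = 90.13

We are 90% confident that μ ≤ 90.13.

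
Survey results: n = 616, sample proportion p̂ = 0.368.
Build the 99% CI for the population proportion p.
(0.318, 0.418)

Proportion CI:
SE = √(p̂(1-p̂)/n) = √(0.368 · 0.632 / 616) = 0.01943

z* = 2.576
Margin = z* · SE = 2.576 · 0.01943 = 0.0501

CI: 0.368 ± 0.0501 = (0.318, 0.418)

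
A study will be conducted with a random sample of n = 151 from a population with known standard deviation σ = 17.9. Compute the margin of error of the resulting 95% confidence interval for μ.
Margin of error = 2.86

Margin of error = z* · σ/√n
= 1.960 · 17.9/√151
= 1.960 · 17.9/12.2882
= 2.86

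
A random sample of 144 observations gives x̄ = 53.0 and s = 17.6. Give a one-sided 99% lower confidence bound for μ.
μ ≥ 49.55

Lower bound (one-sided):
t* = 2.353 (one-sided for 99%)
Lower bound = x̄ - t* · s/√n = 53.0 - 2.353 · 17.6/√144 = 49.55

We are 99% confident that μ ≥ 49.55.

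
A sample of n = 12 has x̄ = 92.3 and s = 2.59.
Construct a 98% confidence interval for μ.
(90.27, 94.33)

t-interval (σ unknown):
df = n - 1 = 11
t* = 2.718 for 98% confidence

Margin of error = t* · s/√n = 2.718 · 2.59/√12 = 2.03

CI: (90.27, 94.33)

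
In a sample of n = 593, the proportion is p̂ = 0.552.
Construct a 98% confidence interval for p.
(0.505, 0.599)

Proportion CI:
SE = √(p̂(1-p̂)/n) = √(0.552 · 0.448 / 593) = 0.02042

z* = 2.326
Margin = z* · SE = 2.326 · 0.02042 = 0.0475

CI: 0.552 ± 0.0475 = (0.505, 0.599)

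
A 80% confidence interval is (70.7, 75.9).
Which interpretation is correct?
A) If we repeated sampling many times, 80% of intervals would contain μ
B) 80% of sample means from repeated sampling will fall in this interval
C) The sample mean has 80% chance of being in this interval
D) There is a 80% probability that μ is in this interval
A

A) Correct — this is the frequentist long-run coverage interpretation.
B) Wrong — coverage applies to intervals containing μ, not to future x̄ values.
C) Wrong — x̄ is observed and sits in the interval by construction.
D) Wrong — μ is fixed; the randomness lives in the interval, not in μ.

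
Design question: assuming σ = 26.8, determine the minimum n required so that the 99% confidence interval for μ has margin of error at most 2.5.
n ≥ 763

For margin E ≤ 2.5:
n ≥ (z* · σ / E)²
n ≥ (2.576 · 26.8 / 2.5)²
n ≥ 762.57

Minimum n = 763 (rounding up)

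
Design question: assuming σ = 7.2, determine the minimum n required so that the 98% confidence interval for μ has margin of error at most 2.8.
n ≥ 36

For margin E ≤ 2.8:
n ≥ (z* · σ / E)²
n ≥ (2.326 · 7.2 / 2.8)²
n ≥ 35.77

Minimum n = 36 (rounding up)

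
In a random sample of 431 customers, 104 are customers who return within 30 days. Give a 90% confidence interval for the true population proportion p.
(0.207, 0.275)

Proportion CI:
p̂ = 104/431 = 0.24130
SE = √(p̂(1-p̂)/n) = √(0.24130 · 0.75870 / 431) = 0.02061

z* = 1.645
Margin = z* · SE = 1.645 · 0.02061 = 0.0339

CI: 0.24130 ± 0.0339 = (0.207, 0.275)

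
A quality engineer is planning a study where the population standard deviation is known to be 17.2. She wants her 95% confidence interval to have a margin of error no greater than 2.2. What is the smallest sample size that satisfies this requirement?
n ≥ 235

For margin E ≤ 2.2:
n ≥ (z* · σ / E)²
n ≥ (1.960 · 17.2 / 2.2)²
n ≥ 234.81

Minimum n = 235 (rounding up)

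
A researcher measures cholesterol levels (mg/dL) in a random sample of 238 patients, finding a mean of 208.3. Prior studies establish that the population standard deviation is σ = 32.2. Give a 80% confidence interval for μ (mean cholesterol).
(205.62, 210.98)

z-interval (σ known):
z* = 1.282 for 80% confidence

Margin of error = z* · σ/√n = 1.282 · 32.2/√238 = 2.68

CI: (208.3 - 2.68, 208.3 + 2.68) = (205.62, 210.98)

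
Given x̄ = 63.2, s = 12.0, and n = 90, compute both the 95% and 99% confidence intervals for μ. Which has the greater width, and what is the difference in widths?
99% CI is wider by 1.63

df = 89
95% CI: t* = 1.987, (60.69, 65.71), width = 2 · t* · s/√n = 5.03
99% CI: t* = 2.632, (59.87, 66.53), width = 2 · t* · s/√n = 6.66

The 99% CI is wider by 6.66 - 5.03 = 1.63.
Higher confidence requires a wider interval.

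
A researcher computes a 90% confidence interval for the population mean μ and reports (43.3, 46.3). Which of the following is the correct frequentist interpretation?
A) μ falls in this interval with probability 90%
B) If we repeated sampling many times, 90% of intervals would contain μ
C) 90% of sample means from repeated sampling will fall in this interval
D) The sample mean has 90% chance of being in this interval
B

A) Wrong — μ is fixed; the randomness lives in the interval, not in μ.
B) Correct — this is the frequentist long-run coverage interpretation.
C) Wrong — coverage applies to intervals containing μ, not to future x̄ values.
D) Wrong — x̄ is observed and sits in the interval by construction.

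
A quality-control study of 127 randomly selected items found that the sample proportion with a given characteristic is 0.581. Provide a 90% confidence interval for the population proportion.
(0.509, 0.653)

Proportion CI:
SE = √(p̂(1-p̂)/n) = √(0.581 · 0.419 / 127) = 0.04378

z* = 1.645
Margin = z* · SE = 1.645 · 0.04378 = 0.0720

CI: 0.581 ± 0.0720 = (0.509, 0.653)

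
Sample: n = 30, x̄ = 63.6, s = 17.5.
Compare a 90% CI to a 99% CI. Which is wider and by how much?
99% CI is wider by 6.75

df = 29
90% CI: t* = 1.699, (58.17, 69.03), width = 2 · t* · s/√n = 10.86
99% CI: t* = 2.756, (54.79, 72.41), width = 2 · t* · s/√n = 17.61

The 99% CI is wider by 17.61 - 10.86 = 6.75.
Higher confidence requires a wider interval.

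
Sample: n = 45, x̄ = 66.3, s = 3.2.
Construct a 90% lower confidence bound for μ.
μ ≥ 65.68

Lower bound (one-sided):
t* = 1.301 (one-sided for 90%)
Lower bound = x̄ - t* · s/√n = 66.3 - 1.301 · 3.2/√45 = 65.68

We are 90% confident that μ ≥ 65.68.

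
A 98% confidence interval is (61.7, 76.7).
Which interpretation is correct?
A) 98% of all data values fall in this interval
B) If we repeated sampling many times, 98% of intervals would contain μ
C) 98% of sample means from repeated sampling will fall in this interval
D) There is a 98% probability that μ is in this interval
B

A) Wrong — a CI is about the parameter μ, not individual data values.
B) Correct — this is the frequentist long-run coverage interpretation.
C) Wrong — coverage applies to intervals containing μ, not to future x̄ values.
D) Wrong — μ is fixed; the randomness lives in the interval, not in μ.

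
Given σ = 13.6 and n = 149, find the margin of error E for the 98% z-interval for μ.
Margin of error = 2.59

Margin of error = z* · σ/√n
= 2.326 · 13.6/√149
= 2.326 · 13.6/12.2066
= 2.59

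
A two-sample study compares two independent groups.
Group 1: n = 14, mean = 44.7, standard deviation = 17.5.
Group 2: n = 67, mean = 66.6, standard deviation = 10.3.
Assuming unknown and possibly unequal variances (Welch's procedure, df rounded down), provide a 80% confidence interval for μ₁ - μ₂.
(-28.41, -15.39)

Difference: x̄₁ - x̄₂ = -21.90
SE = √(s₁²/n₁ + s₂²/n₂) = √(17.5²/14 + 10.3²/67) = 4.8434
df = 14.93 → 14 (Welch–Satterthwaite, rounded down)
t* = 1.345

CI: -21.90 ± 1.345 · 4.8434 = -21.90 ± 6.51 = (-28.41, -15.39)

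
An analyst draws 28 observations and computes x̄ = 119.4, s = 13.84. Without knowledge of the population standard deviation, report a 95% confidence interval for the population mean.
(114.03, 124.77)

t-interval (σ unknown):
df = n - 1 = 27
t* = 2.052 for 95% confidence

Margin of error = t* · s/√n = 2.052 · 13.84/√28 = 5.37

CI: (114.03, 124.77)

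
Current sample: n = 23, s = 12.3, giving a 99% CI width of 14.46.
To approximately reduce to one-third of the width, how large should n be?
n ≈ 207

CI width ∝ 1/√n
To reduce width by factor 3, need √n to grow by 3 → need 3² = 9 times as many samples.

Current: n = 23, width = 14.46
New: n = 207, width ≈ 4.45

Width reduced by factor of 14.46/4.45 = 3.25.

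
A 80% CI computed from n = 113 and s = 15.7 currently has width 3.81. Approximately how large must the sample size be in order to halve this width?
n ≈ 452

CI width ∝ 1/√n
To reduce width by factor 2, need √n to grow by 2 → need 2² = 4 times as many samples.

Current: n = 113, width = 3.81
New: n = 452, width ≈ 1.89

Width reduced by factor of 3.81/1.89 = 2.02.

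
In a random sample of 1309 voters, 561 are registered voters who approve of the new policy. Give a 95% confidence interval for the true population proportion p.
(0.402, 0.455)

Proportion CI:
p̂ = 561/1309 = 0.42857
SE = √(p̂(1-p̂)/n) = √(0.42857 · 0.57143 / 1309) = 0.01368

z* = 1.960
Margin = z* · SE = 1.960 · 0.01368 = 0.0268

CI: 0.42857 ± 0.0268 = (0.402, 0.455)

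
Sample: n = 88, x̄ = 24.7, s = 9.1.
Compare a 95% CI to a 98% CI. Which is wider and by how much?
98% CI is wider by 0.74

df = 87
95% CI: t* = 1.988, (22.77, 26.63), width = 2 · t* · s/√n = 3.86
98% CI: t* = 2.370, (22.40, 27.00), width = 2 · t* · s/√n = 4.60

The 98% CI is wider by 4.60 - 3.86 = 0.74.
Higher confidence requires a wider interval.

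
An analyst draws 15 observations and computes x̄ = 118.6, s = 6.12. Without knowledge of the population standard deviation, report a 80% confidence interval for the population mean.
(116.47, 120.73)

t-interval (σ unknown):
df = n - 1 = 14
t* = 1.345 for 80% confidence

Margin of error = t* · s/√n = 1.345 · 6.12/√15 = 2.13

CI: (116.47, 120.73)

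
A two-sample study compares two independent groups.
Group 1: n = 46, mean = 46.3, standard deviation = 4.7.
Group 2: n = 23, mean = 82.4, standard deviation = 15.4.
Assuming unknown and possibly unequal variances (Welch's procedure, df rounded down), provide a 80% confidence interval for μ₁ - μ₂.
(-40.43, -31.77)

Difference: x̄₁ - x̄₂ = -36.10
SE = √(s₁²/n₁ + s₂²/n₂) = √(4.7²/46 + 15.4²/23) = 3.2850
df = 24.07 → 24 (Welch–Satterthwaite, rounded down)
t* = 1.318

CI: -36.10 ± 1.318 · 3.2850 = -36.10 ± 4.33 = (-40.43, -31.77)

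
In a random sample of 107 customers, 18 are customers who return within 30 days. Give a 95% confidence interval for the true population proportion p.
(0.097, 0.239)

Proportion CI:
p̂ = 18/107 = 0.16822
SE = √(p̂(1-p̂)/n) = √(0.16822 · 0.83178 / 107) = 0.03616

z* = 1.960
Margin = z* · SE = 1.960 · 0.03616 = 0.0709

CI: 0.16822 ± 0.0709 = (0.097, 0.239)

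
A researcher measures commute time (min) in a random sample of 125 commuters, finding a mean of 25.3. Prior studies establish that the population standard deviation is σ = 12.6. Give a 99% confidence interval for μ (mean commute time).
(22.40, 28.20)

z-interval (σ known):
z* = 2.576 for 99% confidence

Margin of error = z* · σ/√n = 2.576 · 12.6/√125 = 2.90

CI: (25.3 - 2.90, 25.3 + 2.90) = (22.40, 28.20)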